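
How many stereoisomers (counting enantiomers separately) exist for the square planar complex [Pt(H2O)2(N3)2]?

A square has two trans pairs of vertices; adjacent vertices are cis.
Systematic placement gives 2 geometric isomers: H2O cis; H2O trans.
Each arrangement has an internal mirror plane or centre of symmetry, so none is chiral.

2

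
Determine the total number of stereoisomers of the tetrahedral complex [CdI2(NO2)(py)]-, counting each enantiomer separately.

Only one geometric arrangement is possible.

1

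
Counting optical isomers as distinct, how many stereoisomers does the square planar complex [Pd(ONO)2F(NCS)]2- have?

A square has two trans pairs of vertices; adjacent vertices are cis.
Working through the distinct placements yields 2 geometric isomers: ONO cis; ONO trans.
Each arrangement has an internal mirror plane or centre of symmetry, so none is chiral.

2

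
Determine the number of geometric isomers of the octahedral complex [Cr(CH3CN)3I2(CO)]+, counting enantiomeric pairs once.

The distinct arrangements are (3 in all): CH3CN mer, I trans; CH3CN mer, I cis; CH3CN fac, I cis.

3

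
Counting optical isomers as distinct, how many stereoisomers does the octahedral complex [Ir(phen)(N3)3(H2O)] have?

2

Each phen is bidentate and must span two cis positions.
There are 2 geometric isomers: N3 fac; N3 mer.
Each arrangement has an internal mirror plane or centre of symmetry, so none is chiral.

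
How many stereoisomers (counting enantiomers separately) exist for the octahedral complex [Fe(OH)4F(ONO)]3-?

2

An octahedron has six vertices in three trans pairs; every non-trans pair is cis.
There are 2 geometric isomers: F and ONO mutually cis; F and ONO mutually trans.
Each arrangement has an internal mirror plane or centre of symmetry, so none is chiral.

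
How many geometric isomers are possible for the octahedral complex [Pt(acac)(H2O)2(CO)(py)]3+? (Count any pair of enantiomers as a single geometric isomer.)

An octahedron has six vertices in three trans pairs; every non-trans pair is cis.
Each acac is bidentate and must span two cis positions.
There are 4 geometric isomers: H2O cis (3 arrangements, 2 chiral); H2O trans.

4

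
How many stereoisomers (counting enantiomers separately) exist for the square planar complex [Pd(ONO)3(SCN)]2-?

1

In a square planar complex each vertex has one trans partner and two cis neighbours.
Only one geometric arrangement is possible.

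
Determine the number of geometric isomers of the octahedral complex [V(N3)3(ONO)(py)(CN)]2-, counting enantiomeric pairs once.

4

The six octahedral sites form three mutually perpendicular trans pairs.
The distinct arrangements are (4 in all): N3 mer (3 arrangements); N3 fac (chiral).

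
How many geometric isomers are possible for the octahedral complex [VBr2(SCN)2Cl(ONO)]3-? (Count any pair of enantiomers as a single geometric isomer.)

6

An octahedron has six vertices in three trans pairs; every non-trans pair is cis.
There are 6 geometric isomers: Br trans, SCN trans; Br trans, SCN cis; Br cis, SCN trans; Br cis, SCN cis (3 arrangements, 2 chiral).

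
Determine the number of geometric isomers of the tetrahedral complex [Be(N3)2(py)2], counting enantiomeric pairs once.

1

In a tetrahedral complex all four positions are equivalent and every pair of ligands is adjacent — there is no cis/trans distinction.
Only one geometric arrangement is possible.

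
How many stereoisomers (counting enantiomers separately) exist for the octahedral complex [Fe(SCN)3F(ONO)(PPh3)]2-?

An octahedron has six vertices in three trans pairs; every non-trans pair is cis.
Systematic placement gives 4 geometric isomers: SCN mer (3 arrangements); SCN fac (chiral).
One of these lacks any improper symmetry element and so occurs as an enantiomeric pair, giving 4 + 1 = 5 stereoisomers in total.

5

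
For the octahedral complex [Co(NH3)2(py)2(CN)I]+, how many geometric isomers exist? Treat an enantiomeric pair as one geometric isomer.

In an octahedral complex each vertex has one trans partner and four cis neighbours.
The distinct arrangements are (6 in all): NH3 trans, py trans; NH3 cis, py cis (3 arrangements, 2 chiral); NH3 cis, py trans; NH3 trans, py cis.

6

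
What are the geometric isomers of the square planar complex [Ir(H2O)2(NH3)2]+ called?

cis and trans

In a square planar complex each vertex has one trans partner and two cis neighbours.
Working through the distinct placements yields 2 geometric isomers: H2O cis; H2O trans.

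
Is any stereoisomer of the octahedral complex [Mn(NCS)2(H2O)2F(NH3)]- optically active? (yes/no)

An octahedron has six vertices in three trans pairs; every non-trans pair is cis.
The distinct arrangements are (6 in all): NCS cis, H2O cis (3 arrangements, 2 chiral); NCS trans, H2O cis; NCS cis, H2O trans; NCS trans, H2O trans.
Of these, 2 lack any improper symmetry element and so occur as enantiomeric pairs, giving 6 + 2 = 8 stereoisomers in total.

yes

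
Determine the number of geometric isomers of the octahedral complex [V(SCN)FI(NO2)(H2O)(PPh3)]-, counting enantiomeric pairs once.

15

In an octahedral complex each vertex has one trans partner and four cis neighbours.
Systematic enumeration (placing each ligand type in turn and discarding arrangements equivalent by rotation or reflection) gives 15 geometric isomers.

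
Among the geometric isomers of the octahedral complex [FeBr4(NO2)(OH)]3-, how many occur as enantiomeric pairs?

In an octahedral complex each vertex has one trans partner and four cis neighbours.
There are 2 geometric isomers: NO2 and OH mutually trans; NO2 and OH mutually cis.
Each arrangement has an internal mirror plane or centre of symmetry, so none is chiral.

0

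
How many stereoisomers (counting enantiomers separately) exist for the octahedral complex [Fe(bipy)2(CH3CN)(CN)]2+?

In an octahedral complex each vertex has one trans partner and four cis neighbours.
Each bipy is bidentate and must span two cis positions.
Systematic placement gives 2 geometric isomers: CH3CN and CN mutually trans; CH3CN and CN mutually cis (chiral).
One of these lacks any improper symmetry element and so occurs as an enantiomeric pair, giving 2 + 1 = 3 stereoisomers in total.

3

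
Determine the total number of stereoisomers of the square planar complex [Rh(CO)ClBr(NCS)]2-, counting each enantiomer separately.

A square has two trans pairs of vertices; adjacent vertices are cis.
Working through the distinct placements yields 3 geometric isomers: (Br/Cl trans, CO/NCS trans); (Br/NCS trans, CO/Cl trans); (Br/CO trans, Cl/NCS trans).
Each arrangement has an internal mirror plane or centre of symmetry, so none is chiral.

3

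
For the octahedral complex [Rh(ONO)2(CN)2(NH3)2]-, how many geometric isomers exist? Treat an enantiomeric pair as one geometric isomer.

In an octahedral complex each vertex has one trans partner and four cis neighbours.
Working through the distinct placements yields 5 geometric isomers: ONO trans, CN trans, NH3 trans; ONO cis, CN trans, NH3 cis; ONO trans, CN cis, NH3 cis; ONO cis, CN cis, NH3 cis (chiral); ONO cis, CN cis, NH3 trans.

5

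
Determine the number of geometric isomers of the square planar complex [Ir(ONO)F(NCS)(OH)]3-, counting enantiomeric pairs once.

A square has two trans pairs of vertices; adjacent vertices are cis.
Working through the distinct placements yields 3 geometric isomers: (F/OH trans, NCS/ONO trans); (F/ONO trans, NCS/OH trans); (F/NCS trans, OH/ONO trans).

3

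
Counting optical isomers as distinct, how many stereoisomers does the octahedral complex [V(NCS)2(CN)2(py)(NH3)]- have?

8

The six octahedral sites form three mutually perpendicular trans pairs.
The distinct arrangements are (6 in all): NCS trans, CN trans; NCS cis, CN trans; NCS cis, CN cis (3 arrangements, 2 chiral); NCS trans, CN cis.
Of these, 2 lack any improper symmetry element and so occur as enantiomeric pairs, giving 6 + 2 = 8 stereoisomers in total.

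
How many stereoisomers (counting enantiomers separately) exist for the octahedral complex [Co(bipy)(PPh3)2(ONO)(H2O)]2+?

6

In an octahedral complex each vertex has one trans partner and four cis neighbours.
Each bipy is bidentate and must span two cis positions.
The distinct arrangements are (4 in all): PPh3 cis (3 arrangements, 2 chiral); PPh3 trans.
Of these, 2 lack any improper symmetry element and so occur as enantiomeric pairs, giving 4 + 2 = 6 stereoisomers in total.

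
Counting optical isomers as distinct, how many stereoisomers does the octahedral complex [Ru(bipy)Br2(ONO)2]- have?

The six octahedral sites form three mutually perpendicular trans pairs.
Each bipy is bidentate and must span two cis positions.
There are 3 geometric isomers: Br trans, ONO cis; Br cis, ONO cis (chiral); Br cis, ONO trans.
One of these lacks any improper symmetry element and so occurs as an enantiomeric pair, giving 3 + 1 = 4 stereoisomers in total.

4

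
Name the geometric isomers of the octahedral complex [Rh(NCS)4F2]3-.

An octahedron has six vertices in three trans pairs; every non-trans pair is cis.
Working through the distinct placements yields 2 geometric isomers: F trans; F cis.

cis and trans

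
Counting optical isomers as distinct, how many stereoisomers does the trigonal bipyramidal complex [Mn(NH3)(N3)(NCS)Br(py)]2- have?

A trigonal bipyramid has two axial and three equatorial sites, which are chemically inequivalent.
Systematic enumeration (placing each ligand type in turn and discarding arrangements equivalent by rotation or reflection) gives 10 geometric isomers.
Of these, 10 lack any improper symmetry element and so occur as enantiomeric pairs, giving 10 + 10 = 20 stereoisomers in total.

20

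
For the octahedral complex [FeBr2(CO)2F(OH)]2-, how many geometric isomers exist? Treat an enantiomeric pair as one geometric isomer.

6

The six octahedral sites form three mutually perpendicular trans pairs.
The distinct arrangements are (6 in all): Br trans, CO trans; Br trans, CO cis; Br cis, CO cis (3 arrangements, 2 chiral); Br cis, CO trans.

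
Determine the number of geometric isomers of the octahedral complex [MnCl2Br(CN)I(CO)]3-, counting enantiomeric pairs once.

The six octahedral sites form three mutually perpendicular trans pairs.
Placing the ligands in turn and identifying arrangements related by rotation or reflection leaves 9 distinct geometric isomers.

9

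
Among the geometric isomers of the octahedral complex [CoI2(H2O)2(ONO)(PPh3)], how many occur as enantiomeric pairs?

2

In an octahedral complex each vertex has one trans partner and four cis neighbours.
The distinct arrangements are (6 in all): I trans, H2O trans; I cis, H2O trans; I cis, H2O cis (3 arrangements, 2 chiral); I trans, H2O cis.
Of these, 2 lack any improper symmetry element and so occur as enantiomeric pairs, giving 6 + 2 = 8 stereoisomers in total.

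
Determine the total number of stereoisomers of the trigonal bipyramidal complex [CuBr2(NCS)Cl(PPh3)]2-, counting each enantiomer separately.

In a trigonal bipyramid the two axial positions differ from the three equatorial ones.
Systematic enumeration (placing each ligand type in turn and discarding arrangements equivalent by rotation or reflection) gives 7 geometric isomers.
Of these, 3 lack any improper symmetry element and so occur as enantiomeric pairs, giving 7 + 3 = 10 stereoisomers in total.

10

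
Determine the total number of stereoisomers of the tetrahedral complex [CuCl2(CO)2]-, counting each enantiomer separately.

1

In a tetrahedral complex all four positions are equivalent and every pair of ligands is adjacent — there is no cis/trans distinction.
Only one geometric arrangement is possible.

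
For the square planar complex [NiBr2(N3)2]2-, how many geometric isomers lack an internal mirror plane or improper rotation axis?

0

Working through the distinct placements yields 2 geometric isomers: Br cis; Br trans.
Each arrangement has an internal mirror plane or centre of symmetry, so none is chiral.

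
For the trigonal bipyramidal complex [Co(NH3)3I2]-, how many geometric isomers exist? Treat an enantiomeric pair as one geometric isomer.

3

In a trigonal bipyramid the two axial positions differ from the three equatorial ones.
There are 3 geometric isomers: I both axial; I one axial, one equatorial; I both equatorial.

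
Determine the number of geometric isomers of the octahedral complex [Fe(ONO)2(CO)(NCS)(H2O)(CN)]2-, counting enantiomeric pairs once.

9

An octahedron has six vertices in three trans pairs; every non-trans pair is cis.
Exhaustive case analysis gives 9 geometric isomers.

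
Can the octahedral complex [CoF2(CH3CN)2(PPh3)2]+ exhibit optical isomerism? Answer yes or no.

yes

There are 5 geometric isomers: F trans, CH3CN trans, PPh3 trans; F cis, CH3CN trans, PPh3 cis; F cis, CH3CN cis, PPh3 trans; F cis, CH3CN cis, PPh3 cis (chiral); F trans, CH3CN cis, PPh3 cis.
One of these lacks any improper symmetry element and so occurs as an enantiomeric pair, giving 5 + 1 = 6 stereoisomers in total.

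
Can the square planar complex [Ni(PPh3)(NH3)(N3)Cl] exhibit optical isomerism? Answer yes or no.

In a square planar complex each vertex has one trans partner and two cis neighbours.
There are 3 geometric isomers: (Cl/NH3 trans, N3/PPh3 trans); (Cl/PPh3 trans, N3/NH3 trans); (Cl/N3 trans, NH3/PPh3 trans).
Each arrangement has an internal mirror plane or centre of symmetry, so none is chiral.

no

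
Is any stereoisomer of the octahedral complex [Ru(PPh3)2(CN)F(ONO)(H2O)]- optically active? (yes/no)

An octahedron has six vertices in three trans pairs; every non-trans pair is cis.
Exhaustive case analysis gives 9 geometric isomers.
Of these, 6 lack any improper symmetry element and so occur as enantiomeric pairs, giving 9 + 6 = 15 stereoisomers in total.

yes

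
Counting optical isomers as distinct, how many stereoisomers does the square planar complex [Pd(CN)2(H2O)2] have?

In a square planar complex each vertex has one trans partner and two cis neighbours.
Systematic placement gives 2 geometric isomers: CN cis; CN trans.
Each arrangement has an internal mirror plane or centre of symmetry, so none is chiral.

2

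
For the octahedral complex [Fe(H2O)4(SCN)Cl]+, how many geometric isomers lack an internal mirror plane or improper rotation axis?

0

In an octahedral complex each vertex has one trans partner and four cis neighbours.
Working through the distinct placements yields 2 geometric isomers: SCN and Cl mutually cis; SCN and Cl mutually trans.
Each arrangement has an internal mirror plane or centre of symmetry, so none is chiral.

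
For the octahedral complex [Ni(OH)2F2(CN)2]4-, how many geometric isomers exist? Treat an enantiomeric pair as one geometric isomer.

In an octahedral complex each vertex has one trans partner and four cis neighbours.
Systematic placement gives 5 geometric isomers: OH trans, F trans, CN trans; OH cis, F cis, CN trans; OH trans, F cis, CN cis; OH cis, F cis, CN cis (chiral); OH cis, F trans, CN cis.

5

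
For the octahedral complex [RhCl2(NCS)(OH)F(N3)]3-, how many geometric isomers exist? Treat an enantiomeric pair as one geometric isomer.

The six octahedral sites form three mutually perpendicular trans pairs.
Systematic enumeration (placing each ligand type in turn and discarding arrangements equivalent by rotation or reflection) gives 9 geometric isomers.

9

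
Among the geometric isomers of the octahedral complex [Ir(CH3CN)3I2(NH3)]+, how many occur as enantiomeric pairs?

0

An octahedron has six vertices in three trans pairs; every non-trans pair is cis.
Working through the distinct placements yields 3 geometric isomers: CH3CN mer, I cis; CH3CN mer, I trans; CH3CN fac, I cis.
Each arrangement has an internal mirror plane or centre of symmetry, so none is chiral.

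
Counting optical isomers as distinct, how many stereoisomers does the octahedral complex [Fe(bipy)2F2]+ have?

An octahedron has six vertices in three trans pairs; every non-trans pair is cis.
Each bipy is bidentate and must span two cis positions.
Working through the distinct placements yields 2 geometric isomers: F trans; F cis (chiral).
One of these lacks any improper symmetry element and so occurs as an enantiomeric pair, giving 2 + 1 = 3 stereoisomers in total.

3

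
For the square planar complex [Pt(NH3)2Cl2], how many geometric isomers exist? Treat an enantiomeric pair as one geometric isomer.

2

The distinct arrangements are (2 in all): NH3 cis; NH3 trans.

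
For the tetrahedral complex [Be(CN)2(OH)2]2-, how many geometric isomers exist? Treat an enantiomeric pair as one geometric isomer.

In a tetrahedral complex all four positions are equivalent and every pair of ligands is adjacent — there is no cis/trans distinction.
Only one geometric arrangement is possible.

1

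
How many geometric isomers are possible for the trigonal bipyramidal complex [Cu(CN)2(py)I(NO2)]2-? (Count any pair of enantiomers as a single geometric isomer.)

7

A trigonal bipyramid has two axial and three equatorial sites, which are chemically inequivalent.
Placing the ligands in turn and identifying arrangements related by rotation or reflection leaves 7 distinct geometric isomers.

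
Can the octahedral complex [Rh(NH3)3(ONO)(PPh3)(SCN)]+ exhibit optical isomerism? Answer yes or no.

The six octahedral sites form three mutually perpendicular trans pairs.
The distinct arrangements are (4 in all): NH3 mer (3 arrangements); NH3 fac (chiral).
One of these lacks any improper symmetry element and so occurs as an enantiomeric pair, giving 4 + 1 = 5 stereoisomers in total.

yes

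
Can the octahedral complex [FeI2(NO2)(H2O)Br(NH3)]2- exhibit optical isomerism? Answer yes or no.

Placing the ligands in turn and identifying arrangements related by rotation or reflection leaves 9 distinct geometric isomers.
Of these, 6 lack any improper symmetry element and so occur as enantiomeric pairs, giving 9 + 6 = 15 stereoisomers in total.

yes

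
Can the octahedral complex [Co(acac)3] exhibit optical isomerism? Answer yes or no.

yes

In an octahedral complex each vertex has one trans partner and four cis neighbours.
Each acac is bidentate and must span two cis positions.
Only one geometric arrangement is possible; it has no improper symmetry element, so it exists as a pair of enantiomers (2 stereoisomers).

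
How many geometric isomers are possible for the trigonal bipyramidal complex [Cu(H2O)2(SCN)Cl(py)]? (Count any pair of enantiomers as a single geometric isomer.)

A trigonal bipyramid has two axial and three equatorial sites, which are chemically inequivalent.
Placing the ligands in turn and identifying arrangements related by rotation or reflection leaves 7 distinct geometric isomers.

7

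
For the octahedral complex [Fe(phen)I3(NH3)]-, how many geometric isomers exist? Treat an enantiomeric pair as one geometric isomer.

The six octahedral sites form three mutually perpendicular trans pairs.
Each phen is bidentate and must span two cis positions.
The distinct arrangements are (2 in all): I mer; I fac.

2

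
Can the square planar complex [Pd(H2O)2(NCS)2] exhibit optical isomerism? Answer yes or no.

In a square planar complex each vertex has one trans partner and two cis neighbours.
Working through the distinct placements yields 2 geometric isomers: H2O cis; H2O trans.
Each arrangement has an internal mirror plane or centre of symmetry, so none is chiral.

no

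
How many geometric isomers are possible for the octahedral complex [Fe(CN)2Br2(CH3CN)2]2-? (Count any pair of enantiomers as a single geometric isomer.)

5

The distinct arrangements are (5 in all): CN trans, Br trans, CH3CN trans; CN cis, Br trans, CH3CN cis; CN trans, Br cis, CH3CN cis; CN cis, Br cis, CH3CN cis (chiral); CN cis, Br cis, CH3CN trans.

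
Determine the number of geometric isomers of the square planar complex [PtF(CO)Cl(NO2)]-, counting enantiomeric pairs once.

In a square planar complex each vertex has one trans partner and two cis neighbours.
Working through the distinct placements yields 3 geometric isomers: (CO/F trans, Cl/NO2 trans); (CO/NO2 trans, Cl/F trans); (CO/Cl trans, F/NO2 trans).

3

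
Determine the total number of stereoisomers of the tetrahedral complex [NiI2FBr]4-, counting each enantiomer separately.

Only one geometric arrangement is possible.

1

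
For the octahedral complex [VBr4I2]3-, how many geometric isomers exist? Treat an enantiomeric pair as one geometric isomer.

An octahedron has six vertices in three trans pairs; every non-trans pair is cis.
Working through the distinct placements yields 2 geometric isomers: I trans; I cis.

2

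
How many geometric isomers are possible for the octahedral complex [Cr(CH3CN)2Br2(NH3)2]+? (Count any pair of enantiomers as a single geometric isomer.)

The six octahedral sites form three mutually perpendicular trans pairs.
Working through the distinct placements yields 5 geometric isomers: CH3CN trans, Br trans, NH3 trans; CH3CN cis, Br trans, NH3 cis; CH3CN cis, Br cis, NH3 trans; CH3CN cis, Br cis, NH3 cis (chiral); CH3CN trans, Br cis, NH3 cis.

5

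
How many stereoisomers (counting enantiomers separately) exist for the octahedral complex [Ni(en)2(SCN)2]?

The six octahedral sites form three mutually perpendicular trans pairs.
Each en is bidentate and must span two cis positions.
There are 2 geometric isomers: SCN trans; SCN cis (chiral).
One of these lacks any improper symmetry element and so occurs as an enantiomeric pair, giving 2 + 1 = 3 stereoisomers in total.

3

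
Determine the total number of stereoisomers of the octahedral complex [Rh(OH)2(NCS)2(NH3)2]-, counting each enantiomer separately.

Working through the distinct placements yields 5 geometric isomers: OH trans, NCS trans, NH3 trans; OH cis, NCS trans, NH3 cis; OH trans, NCS cis, NH3 cis; OH cis, NCS cis, NH3 cis (chiral); OH cis, NCS cis, NH3 trans.
One of these lacks any improper symmetry element and so occurs as an enantiomeric pair, giving 5 + 1 = 6 stereoisomers in total.

6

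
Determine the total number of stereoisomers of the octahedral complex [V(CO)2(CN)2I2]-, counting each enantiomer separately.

An octahedron has six vertices in three trans pairs; every non-trans pair is cis.
The distinct arrangements are (5 in all): CO trans, CN trans, I trans; CO cis, CN trans, I cis; CO cis, CN cis, I trans; CO cis, CN cis, I cis (chiral); CO trans, CN cis, I cis.
One of these lacks any improper symmetry element and so occurs as an enantiomeric pair, giving 5 + 1 = 6 stereoisomers in total.

6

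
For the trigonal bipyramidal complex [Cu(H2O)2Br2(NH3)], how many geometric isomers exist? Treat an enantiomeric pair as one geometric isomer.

In a trigonal bipyramid the two axial positions differ from the three equatorial ones.
Exhaustive case analysis gives 5 geometric isomers.

5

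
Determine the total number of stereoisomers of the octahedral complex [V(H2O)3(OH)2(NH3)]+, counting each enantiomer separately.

In an octahedral complex each vertex has one trans partner and four cis neighbours.
Systematic placement gives 3 geometric isomers: H2O mer, OH trans; H2O mer, OH cis; H2O fac, OH cis.
Each arrangement has an internal mirror plane or centre of symmetry, so none is chiral.

3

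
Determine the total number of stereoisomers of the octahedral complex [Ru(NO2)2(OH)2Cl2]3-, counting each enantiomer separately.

6

In an octahedral complex each vertex has one trans partner and four cis neighbours.
Systematic placement gives 5 geometric isomers: NO2 trans, OH trans, Cl trans; NO2 cis, OH cis, Cl trans; NO2 cis, OH trans, Cl cis; NO2 cis, OH cis, Cl cis (chiral); NO2 trans, OH cis, Cl cis.
One of these lacks any improper symmetry element and so occurs as an enantiomeric pair, giving 5 + 1 = 6 stereoisomers in total.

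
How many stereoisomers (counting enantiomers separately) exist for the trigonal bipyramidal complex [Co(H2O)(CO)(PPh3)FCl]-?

20

A trigonal bipyramid has two axial and three equatorial sites, which are chemically inequivalent.
Systematic enumeration (placing each ligand type in turn and discarding arrangements equivalent by rotation or reflection) gives 10 geometric isomers.
Of these, 10 lack any improper symmetry element and so occur as enantiomeric pairs, giving 10 + 10 = 20 stereoisomers in total.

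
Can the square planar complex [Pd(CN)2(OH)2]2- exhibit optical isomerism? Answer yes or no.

A square has two trans pairs of vertices; adjacent vertices are cis.
There are 2 geometric isomers: CN cis; CN trans.
Each arrangement has an internal mirror plane or centre of symmetry, so none is chiral.

no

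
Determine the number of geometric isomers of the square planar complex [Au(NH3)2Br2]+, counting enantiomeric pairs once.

2

The distinct arrangements are (2 in all): NH3 cis; NH3 trans.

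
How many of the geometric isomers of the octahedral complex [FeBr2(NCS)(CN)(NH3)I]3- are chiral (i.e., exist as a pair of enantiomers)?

6

Systematic enumeration (placing each ligand type in turn and discarding arrangements equivalent by rotation or reflection) gives 9 geometric isomers.
Of these, 6 lack any improper symmetry element and so occur as enantiomeric pairs, giving 9 + 6 = 15 stereoisomers in total.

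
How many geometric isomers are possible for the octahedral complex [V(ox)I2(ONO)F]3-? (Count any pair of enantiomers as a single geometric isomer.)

In an octahedral complex each vertex has one trans partner and four cis neighbours.
Each ox is bidentate and must span two cis positions.
Working through the distinct placements yields 4 geometric isomers: I cis (3 arrangements, 2 chiral); I trans.

4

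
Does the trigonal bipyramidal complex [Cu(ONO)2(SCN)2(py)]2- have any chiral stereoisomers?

yes

A trigonal bipyramid has two axial and three equatorial sites, which are chemically inequivalent.
Systematic enumeration (placing each ligand type in turn and discarding arrangements equivalent by rotation or reflection) gives 5 geometric isomers.
One of these lacks any improper symmetry element and so occurs as an enantiomeric pair, giving 5 + 1 = 6 stereoisomers in total.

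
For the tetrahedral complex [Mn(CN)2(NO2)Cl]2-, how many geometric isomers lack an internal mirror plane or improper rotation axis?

0

All four vertices of a tetrahedron are equivalent and mutually adjacent, so cis/trans isomerism cannot arise.
Only one geometric arrangement is possible.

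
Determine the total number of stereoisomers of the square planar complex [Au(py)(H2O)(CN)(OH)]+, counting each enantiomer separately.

3

A square has two trans pairs of vertices; adjacent vertices are cis.
There are 3 geometric isomers: (CN/OH trans, H2O/py trans); (CN/py trans, H2O/OH trans); (CN/H2O trans, OH/py trans).
Each arrangement has an internal mirror plane or centre of symmetry, so none is chiral.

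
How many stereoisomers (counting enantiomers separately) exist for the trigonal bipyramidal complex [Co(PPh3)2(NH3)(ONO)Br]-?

In a trigonal bipyramid the two axial positions differ from the three equatorial ones.
Placing the ligands in turn and identifying arrangements related by rotation or reflection leaves 7 distinct geometric isomers.
Of these, 3 lack any improper symmetry element and so occur as enantiomeric pairs, giving 7 + 3 = 10 stereoisomers in total.

10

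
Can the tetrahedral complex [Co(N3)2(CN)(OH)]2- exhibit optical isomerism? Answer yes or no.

In a tetrahedral complex all four positions are equivalent and every pair of ligands is adjacent — there is no cis/trans distinction.
Only one geometric arrangement is possible.

no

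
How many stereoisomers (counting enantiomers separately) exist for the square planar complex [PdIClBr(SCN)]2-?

3

A square has two trans pairs of vertices; adjacent vertices are cis.
Systematic placement gives 3 geometric isomers: (Br/I trans, Cl/SCN trans); (Br/SCN trans, Cl/I trans); (Br/Cl trans, I/SCN trans).
Each arrangement has an internal mirror plane or centre of symmetry, so none is chiral.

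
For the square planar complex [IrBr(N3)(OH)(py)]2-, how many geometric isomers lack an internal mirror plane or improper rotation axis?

A square has two trans pairs of vertices; adjacent vertices are cis.
Working through the distinct placements yields 3 geometric isomers: (Br/OH trans, N3/py trans); (Br/py trans, N3/OH trans); (Br/N3 trans, OH/py trans).
Each arrangement has an internal mirror plane or centre of symmetry, so none is chiral.

0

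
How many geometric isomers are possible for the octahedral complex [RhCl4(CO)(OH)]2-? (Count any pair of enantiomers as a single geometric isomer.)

An octahedron has six vertices in three trans pairs; every non-trans pair is cis.
Systematic placement gives 2 geometric isomers: CO and OH mutually cis; CO and OH mutually trans.

2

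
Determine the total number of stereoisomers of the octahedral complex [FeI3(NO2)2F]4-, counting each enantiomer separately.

3

The six octahedral sites form three mutually perpendicular trans pairs.
Systematic placement gives 3 geometric isomers: I mer, NO2 trans; I fac, NO2 cis; I mer, NO2 cis.
Each arrangement has an internal mirror plane or centre of symmetry, so none is chiral.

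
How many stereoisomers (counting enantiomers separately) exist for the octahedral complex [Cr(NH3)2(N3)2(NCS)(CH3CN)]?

8

An octahedron has six vertices in three trans pairs; every non-trans pair is cis.
Working through the distinct placements yields 6 geometric isomers: NH3 trans, N3 cis; NH3 cis, N3 cis (3 arrangements, 2 chiral); NH3 trans, N3 trans; NH3 cis, N3 trans.
Of these, 2 lack any improper symmetry element and so occur as enantiomeric pairs, giving 6 + 2 = 8 stereoisomers in total.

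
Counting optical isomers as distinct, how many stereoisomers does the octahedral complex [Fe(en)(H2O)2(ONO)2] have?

4

An octahedron has six vertices in three trans pairs; every non-trans pair is cis.
Each en is bidentate and must span two cis positions.
Working through the distinct placements yields 3 geometric isomers: H2O trans, ONO cis; H2O cis, ONO cis (chiral); H2O cis, ONO trans.
One of these lacks any improper symmetry element and so occurs as an enantiomeric pair, giving 3 + 1 = 4 stereoisomers in total.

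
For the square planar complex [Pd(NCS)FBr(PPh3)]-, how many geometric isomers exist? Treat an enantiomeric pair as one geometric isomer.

3

Systematic placement gives 3 geometric isomers: (Br/NCS trans, F/PPh3 trans); (Br/PPh3 trans, F/NCS trans); (Br/F trans, NCS/PPh3 trans).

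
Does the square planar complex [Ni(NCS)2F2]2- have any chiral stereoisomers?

In a square planar complex each vertex has one trans partner and two cis neighbours.
There are 2 geometric isomers: NCS cis; NCS trans.
Each arrangement has an internal mirror plane or centre of symmetry, so none is chiral.

no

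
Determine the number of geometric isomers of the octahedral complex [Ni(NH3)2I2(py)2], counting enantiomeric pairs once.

5

The six octahedral sites form three mutually perpendicular trans pairs.
There are 5 geometric isomers: NH3 trans, I trans, py trans; NH3 cis, I trans, py cis; NH3 cis, I cis, py trans; NH3 cis, I cis, py cis (chiral); NH3 trans, I cis, py cis.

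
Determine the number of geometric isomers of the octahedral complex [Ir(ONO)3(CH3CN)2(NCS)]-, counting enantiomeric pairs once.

3

Systematic placement gives 3 geometric isomers: ONO mer, CH3CN trans; ONO mer, CH3CN cis; ONO fac, CH3CN cis.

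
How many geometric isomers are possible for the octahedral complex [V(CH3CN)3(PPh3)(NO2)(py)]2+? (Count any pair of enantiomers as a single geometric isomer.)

Working through the distinct placements yields 4 geometric isomers: CH3CN mer (3 arrangements); CH3CN fac (chiral).

4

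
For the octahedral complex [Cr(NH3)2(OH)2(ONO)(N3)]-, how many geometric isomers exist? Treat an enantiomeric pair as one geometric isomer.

The distinct arrangements are (6 in all): NH3 cis, OH cis (3 arrangements, 2 chiral); NH3 cis, OH trans; NH3 trans, OH cis; NH3 trans, OH trans.

6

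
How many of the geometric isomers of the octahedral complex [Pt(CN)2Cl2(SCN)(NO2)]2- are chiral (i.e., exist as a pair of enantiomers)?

An octahedron has six vertices in three trans pairs; every non-trans pair is cis.
Systematic placement gives 6 geometric isomers: CN trans, Cl trans; CN trans, Cl cis; CN cis, Cl cis (3 arrangements, 2 chiral); CN cis, Cl trans.
Of these, 2 lack any improper symmetry element and so occur as enantiomeric pairs, giving 6 + 2 = 8 stereoisomers in total.

2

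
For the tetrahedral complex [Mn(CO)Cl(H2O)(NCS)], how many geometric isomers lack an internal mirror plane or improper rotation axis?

1

All four vertices of a tetrahedron are equivalent and mutually adjacent, so cis/trans isomerism cannot arise.
Only one geometric arrangement is possible; it has no improper symmetry element, so it exists as a pair of enantiomers (2 stereoisomers).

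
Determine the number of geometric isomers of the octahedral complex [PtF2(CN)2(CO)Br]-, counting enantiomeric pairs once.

6

In an octahedral complex each vertex has one trans partner and four cis neighbours.
There are 6 geometric isomers: F trans, CN cis; F cis, CN cis (3 arrangements, 2 chiral); F trans, CN trans; F cis, CN trans.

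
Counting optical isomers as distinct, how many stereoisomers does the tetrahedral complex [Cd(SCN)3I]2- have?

1

In a tetrahedral complex all four positions are equivalent and every pair of ligands is adjacent — there is no cis/trans distinction.
Only one geometric arrangement is possible.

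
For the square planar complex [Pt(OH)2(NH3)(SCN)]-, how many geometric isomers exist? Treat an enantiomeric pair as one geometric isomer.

A square has two trans pairs of vertices; adjacent vertices are cis.
Systematic placement gives 2 geometric isomers: OH cis; OH trans.

2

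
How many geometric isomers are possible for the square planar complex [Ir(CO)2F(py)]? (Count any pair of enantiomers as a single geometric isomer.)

In a square planar complex each vertex has one trans partner and two cis neighbours.
There are 2 geometric isomers: CO cis; CO trans.

2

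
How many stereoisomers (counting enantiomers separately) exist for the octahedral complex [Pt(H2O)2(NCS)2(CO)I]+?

In an octahedral complex each vertex has one trans partner and four cis neighbours.
There are 6 geometric isomers: H2O cis, NCS trans; H2O cis, NCS cis (3 arrangements, 2 chiral); H2O trans, NCS trans; H2O trans, NCS cis.
Of these, 2 lack any improper symmetry element and so occur as enantiomeric pairs, giving 6 + 2 = 8 stereoisomers in total.

8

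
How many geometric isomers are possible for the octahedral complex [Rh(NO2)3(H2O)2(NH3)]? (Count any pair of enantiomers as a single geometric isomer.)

The distinct arrangements are (3 in all): NO2 mer, H2O trans; NO2 mer, H2O cis; NO2 fac, H2O cis.

3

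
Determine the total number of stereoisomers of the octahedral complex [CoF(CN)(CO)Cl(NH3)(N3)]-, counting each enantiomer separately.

30

An octahedron has six vertices in three trans pairs; every non-trans pair is cis.
Systematic enumeration (placing each ligand type in turn and discarding arrangements equivalent by rotation or reflection) gives 15 geometric isomers.
Of these, 15 lack any improper symmetry element and so occur as enantiomeric pairs, giving 15 + 15 = 30 stereoisomers in total.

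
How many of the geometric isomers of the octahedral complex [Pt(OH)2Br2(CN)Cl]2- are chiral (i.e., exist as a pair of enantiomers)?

2

An octahedron has six vertices in three trans pairs; every non-trans pair is cis.
Systematic placement gives 6 geometric isomers: OH trans, Br trans; OH cis, Br trans; OH trans, Br cis; OH cis, Br cis (3 arrangements, 2 chiral).
Of these, 2 lack any improper symmetry element and so occur as enantiomeric pairs, giving 6 + 2 = 8 stereoisomers in total.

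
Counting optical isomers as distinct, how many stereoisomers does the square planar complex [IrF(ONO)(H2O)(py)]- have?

A square has two trans pairs of vertices; adjacent vertices are cis.
There are 3 geometric isomers: (F/ONO trans, H2O/py trans); (F/py trans, H2O/ONO trans); (F/H2O trans, ONO/py trans).
Each arrangement has an internal mirror plane or centre of symmetry, so none is chiral.

3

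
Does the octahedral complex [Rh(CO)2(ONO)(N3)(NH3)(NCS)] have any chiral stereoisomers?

Placing the ligands in turn and identifying arrangements related by rotation or reflection leaves 9 distinct geometric isomers.
Of these, 6 lack any improper symmetry element and so occur as enantiomeric pairs, giving 9 + 6 = 15 stereoisomers in total.

yes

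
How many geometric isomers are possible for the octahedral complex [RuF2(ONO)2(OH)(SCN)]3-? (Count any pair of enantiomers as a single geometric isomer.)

6

An octahedron has six vertices in three trans pairs; every non-trans pair is cis.
Working through the distinct placements yields 6 geometric isomers: F trans, ONO cis; F trans, ONO trans; F cis, ONO cis (3 arrangements, 2 chiral); F cis, ONO trans.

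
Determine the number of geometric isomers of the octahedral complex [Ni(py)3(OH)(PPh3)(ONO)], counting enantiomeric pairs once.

Working through the distinct placements yields 4 geometric isomers: py mer (3 arrangements); py fac (chiral).

4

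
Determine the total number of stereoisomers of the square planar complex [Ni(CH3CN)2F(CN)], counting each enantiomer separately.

There are 2 geometric isomers: CH3CN cis; CH3CN trans.
Each arrangement has an internal mirror plane or centre of symmetry, so none is chiral.

2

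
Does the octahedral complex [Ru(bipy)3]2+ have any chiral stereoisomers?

The six octahedral sites form three mutually perpendicular trans pairs.
Each bipy is bidentate and must span two cis positions.
Only one geometric arrangement is possible; it has no improper symmetry element, so it exists as a pair of enantiomers (2 stereoisomers).

yes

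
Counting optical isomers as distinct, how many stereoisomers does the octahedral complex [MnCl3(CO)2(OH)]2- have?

Systematic placement gives 3 geometric isomers: Cl mer, CO trans; Cl fac, CO cis; Cl mer, CO cis.
Each arrangement has an internal mirror plane or centre of symmetry, so none is chiral.

3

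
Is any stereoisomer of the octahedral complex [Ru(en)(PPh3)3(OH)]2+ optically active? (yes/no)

no

The six octahedral sites form three mutually perpendicular trans pairs.
Each en is bidentate and must span two cis positions.
The distinct arrangements are (2 in all): PPh3 fac; PPh3 mer.
Each arrangement has an internal mirror plane or centre of symmetry, so none is chiral.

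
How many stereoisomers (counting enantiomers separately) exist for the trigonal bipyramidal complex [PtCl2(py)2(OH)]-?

In a trigonal bipyramid the two axial positions differ from the three equatorial ones.
Systematic enumeration (placing each ligand type in turn and discarding arrangements equivalent by rotation or reflection) gives 5 geometric isomers.
One of these lacks any improper symmetry element and so occurs as an enantiomeric pair, giving 5 + 1 = 6 stereoisomers in total.

6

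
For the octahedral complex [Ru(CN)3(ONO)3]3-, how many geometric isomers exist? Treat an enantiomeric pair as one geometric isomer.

2

An octahedron has six vertices in three trans pairs; every non-trans pair is cis.
The distinct arrangements are (2 in all): CN mer; CN fac.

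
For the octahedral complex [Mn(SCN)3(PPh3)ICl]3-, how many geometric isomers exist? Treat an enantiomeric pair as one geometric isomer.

4

In an octahedral complex each vertex has one trans partner and four cis neighbours.
There are 4 geometric isomers: SCN mer (3 arrangements); SCN fac (chiral).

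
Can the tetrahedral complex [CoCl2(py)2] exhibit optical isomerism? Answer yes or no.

Only one geometric arrangement is possible.

no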